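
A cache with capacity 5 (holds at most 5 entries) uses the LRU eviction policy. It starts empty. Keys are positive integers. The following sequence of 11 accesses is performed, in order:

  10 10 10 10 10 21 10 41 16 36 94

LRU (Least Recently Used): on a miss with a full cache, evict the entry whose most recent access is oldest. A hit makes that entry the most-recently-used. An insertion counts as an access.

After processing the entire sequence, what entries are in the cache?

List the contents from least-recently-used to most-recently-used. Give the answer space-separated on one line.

Answer: 10 41 16 36 94

Derivation:
LRU simulation (capacity=5):
  1. access 10: MISS. Cache (LRU->MRU): [10]
  2. access 10: HIT. Cache (LRU->MRU): [10]
  3. access 10: HIT. Cache (LRU->MRU): [10]
  4. access 10: HIT. Cache (LRU->MRU): [10]
  5. access 10: HIT. Cache (LRU->MRU): [10]
  6. access 21: MISS. Cache (LRU->MRU): [10 21]
  7. access 10: HIT. Cache (LRU->MRU): [21 10]
  8. access 41: MISS. Cache (LRU->MRU): [21 10 41]
  9. access 16: MISS. Cache (LRU->MRU): [21 10 41 16]
  10. access 36: MISS. Cache (LRU->MRU): [21 10 41 16 36]
  11. access 94: MISS, evict 21. Cache (LRU->MRU): [10 41 16 36 94]
Total: 5 hits, 6 misses, 1 evictions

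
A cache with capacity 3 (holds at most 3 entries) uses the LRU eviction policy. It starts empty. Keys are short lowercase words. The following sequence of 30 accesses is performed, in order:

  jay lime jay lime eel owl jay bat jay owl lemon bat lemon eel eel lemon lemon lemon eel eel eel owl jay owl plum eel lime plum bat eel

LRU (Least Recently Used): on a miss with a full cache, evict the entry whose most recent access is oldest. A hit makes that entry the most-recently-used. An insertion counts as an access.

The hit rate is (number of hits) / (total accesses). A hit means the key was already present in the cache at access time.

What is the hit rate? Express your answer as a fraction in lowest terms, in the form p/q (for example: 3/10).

LRU simulation (capacity=3):
  1. access jay: MISS. Cache (LRU->MRU): [jay]
  2. access lime: MISS. Cache (LRU->MRU): [jay lime]
  3. access jay: HIT. Cache (LRU->MRU): [lime jay]
  4. access lime: HIT. Cache (LRU->MRU): [jay lime]
  5. access eel: MISS. Cache (LRU->MRU): [jay lime eel]
  6. access owl: MISS, evict jay. Cache (LRU->MRU): [lime eel owl]
  7. access jay: MISS, evict lime. Cache (LRU->MRU): [eel owl jay]
  8. access bat: MISS, evict eel. Cache (LRU->MRU): [owl jay bat]
  9. access jay: HIT. Cache (LRU->MRU): [owl bat jay]
  10. access owl: HIT. Cache (LRU->MRU): [bat jay owl]
  11. access lemon: MISS, evict bat. Cache (LRU->MRU): [jay owl lemon]
  12. access bat: MISS, evict jay. Cache (LRU->MRU): [owl lemon bat]
  13. access lemon: HIT. Cache (LRU->MRU): [owl bat lemon]
  14. access eel: MISS, evict owl. Cache (LRU->MRU): [bat lemon eel]
  15. access eel: HIT. Cache (LRU->MRU): [bat lemon eel]
  16. access lemon: HIT. Cache (LRU->MRU): [bat eel lemon]
  17. access lemon: HIT. Cache (LRU->MRU): [bat eel lemon]
  18. access lemon: HIT. Cache (LRU->MRU): [bat eel lemon]
  19. access eel: HIT. Cache (LRU->MRU): [bat lemon eel]
  20. access eel: HIT. Cache (LRU->MRU): [bat lemon eel]
  21. access eel: HIT. Cache (LRU->MRU): [bat lemon eel]
  22. access owl: MISS, evict bat. Cache (LRU->MRU): [lemon eel owl]
  23. access jay: MISS, evict lemon. Cache (LRU->MRU): [eel owl jay]
  24. access owl: HIT. Cache (LRU->MRU): [eel jay owl]
  25. access plum: MISS, evict eel. Cache (LRU->MRU): [jay owl plum]
  26. access eel: MISS, evict jay. Cache (LRU->MRU): [owl plum eel]
  27. access lime: MISS, evict owl. Cache (LRU->MRU): [plum eel lime]
  28. access plum: HIT. Cache (LRU->MRU): [eel lime plum]
  29. access bat: MISS, evict eel. Cache (LRU->MRU): [lime plum bat]
  30. access eel: MISS, evict lime. Cache (LRU->MRU): [plum bat eel]
Total: 14 hits, 16 misses, 13 evictions

Hit rate = 14/30 = 7/15

Answer: 7/15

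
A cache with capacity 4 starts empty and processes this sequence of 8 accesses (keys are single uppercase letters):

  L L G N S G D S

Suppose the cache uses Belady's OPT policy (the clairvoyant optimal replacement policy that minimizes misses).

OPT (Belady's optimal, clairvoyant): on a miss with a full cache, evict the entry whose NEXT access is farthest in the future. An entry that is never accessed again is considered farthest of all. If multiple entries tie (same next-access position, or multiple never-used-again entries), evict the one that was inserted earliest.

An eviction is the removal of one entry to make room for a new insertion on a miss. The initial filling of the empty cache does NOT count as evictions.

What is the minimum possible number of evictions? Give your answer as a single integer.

Answer: 1

Derivation:
OPT (Belady) simulation (capacity=4):
  1. access L: MISS. Cache: [L]
  2. access L: HIT. Next use of L: never. Cache: [L]
  3. access G: MISS. Cache: [L G]
  4. access N: MISS. Cache: [L G N]
  5. access S: MISS. Cache: [L G N S]
  6. access G: HIT. Next use of G: never. Cache: [L G N S]
  7. access D: MISS, evict L (next use: never). Cache: [G N S D]
  8. access S: HIT. Next use of S: never. Cache: [G N S D]
Total: 3 hits, 5 misses, 1 evictions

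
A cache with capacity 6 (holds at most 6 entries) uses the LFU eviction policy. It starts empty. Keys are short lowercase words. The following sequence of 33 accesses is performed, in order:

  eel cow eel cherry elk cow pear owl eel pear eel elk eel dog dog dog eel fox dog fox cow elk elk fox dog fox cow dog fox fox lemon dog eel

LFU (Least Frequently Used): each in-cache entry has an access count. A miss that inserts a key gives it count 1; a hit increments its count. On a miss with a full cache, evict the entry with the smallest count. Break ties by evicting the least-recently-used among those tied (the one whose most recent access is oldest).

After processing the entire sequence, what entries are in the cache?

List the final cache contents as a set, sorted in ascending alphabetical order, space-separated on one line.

LFU simulation (capacity=6):
  1. access eel: MISS. Cache: [eel(c=1)]
  2. access cow: MISS. Cache: [eel(c=1) cow(c=1)]
  3. access eel: HIT, count now 2. Cache: [cow(c=1) eel(c=2)]
  4. access cherry: MISS. Cache: [cow(c=1) cherry(c=1) eel(c=2)]
  5. access elk: MISS. Cache: [cow(c=1) cherry(c=1) elk(c=1) eel(c=2)]
  6. access cow: HIT, count now 2. Cache: [cherry(c=1) elk(c=1) eel(c=2) cow(c=2)]
  7. access pear: MISS. Cache: [cherry(c=1) elk(c=1) pear(c=1) eel(c=2) cow(c=2)]
  8. access owl: MISS. Cache: [cherry(c=1) elk(c=1) pear(c=1) owl(c=1) eel(c=2) cow(c=2)]
  9. access eel: HIT, count now 3. Cache: [cherry(c=1) elk(c=1) pear(c=1) owl(c=1) cow(c=2) eel(c=3)]
  10. access pear: HIT, count now 2. Cache: [cherry(c=1) elk(c=1) owl(c=1) cow(c=2) pear(c=2) eel(c=3)]
  11. access eel: HIT, count now 4. Cache: [cherry(c=1) elk(c=1) owl(c=1) cow(c=2) pear(c=2) eel(c=4)]
  12. access elk: HIT, count now 2. Cache: [cherry(c=1) owl(c=1) cow(c=2) pear(c=2) elk(c=2) eel(c=4)]
  13. access eel: HIT, count now 5. Cache: [cherry(c=1) owl(c=1) cow(c=2) pear(c=2) elk(c=2) eel(c=5)]
  14. access dog: MISS, evict cherry(c=1). Cache: [owl(c=1) dog(c=1) cow(c=2) pear(c=2) elk(c=2) eel(c=5)]
  15. access dog: HIT, count now 2. Cache: [owl(c=1) cow(c=2) pear(c=2) elk(c=2) dog(c=2) eel(c=5)]
  16. access dog: HIT, count now 3. Cache: [owl(c=1) cow(c=2) pear(c=2) elk(c=2) dog(c=3) eel(c=5)]
  17. access eel: HIT, count now 6. Cache: [owl(c=1) cow(c=2) pear(c=2) elk(c=2) dog(c=3) eel(c=6)]
  18. access fox: MISS, evict owl(c=1). Cache: [fox(c=1) cow(c=2) pear(c=2) elk(c=2) dog(c=3) eel(c=6)]
  19. access dog: HIT, count now 4. Cache: [fox(c=1) cow(c=2) pear(c=2) elk(c=2) dog(c=4) eel(c=6)]
  20. access fox: HIT, count now 2. Cache: [cow(c=2) pear(c=2) elk(c=2) fox(c=2) dog(c=4) eel(c=6)]
  21. access cow: HIT, count now 3. Cache: [pear(c=2) elk(c=2) fox(c=2) cow(c=3) dog(c=4) eel(c=6)]
  22. access elk: HIT, count now 3. Cache: [pear(c=2) fox(c=2) cow(c=3) elk(c=3) dog(c=4) eel(c=6)]
  23. access elk: HIT, count now 4. Cache: [pear(c=2) fox(c=2) cow(c=3) dog(c=4) elk(c=4) eel(c=6)]
  24. access fox: HIT, count now 3. Cache: [pear(c=2) cow(c=3) fox(c=3) dog(c=4) elk(c=4) eel(c=6)]
  25. access dog: HIT, count now 5. Cache: [pear(c=2) cow(c=3) fox(c=3) elk(c=4) dog(c=5) eel(c=6)]
  26. access fox: HIT, count now 4. Cache: [pear(c=2) cow(c=3) elk(c=4) fox(c=4) dog(c=5) eel(c=6)]
  27. access cow: HIT, count now 4. Cache: [pear(c=2) elk(c=4) fox(c=4) cow(c=4) dog(c=5) eel(c=6)]
  28. access dog: HIT, count now 6. Cache: [pear(c=2) elk(c=4) fox(c=4) cow(c=4) eel(c=6) dog(c=6)]
  29. access fox: HIT, count now 5. Cache: [pear(c=2) elk(c=4) cow(c=4) fox(c=5) eel(c=6) dog(c=6)]
  30. access fox: HIT, count now 6. Cache: [pear(c=2) elk(c=4) cow(c=4) eel(c=6) dog(c=6) fox(c=6)]
  31. access lemon: MISS, evict pear(c=2). Cache: [lemon(c=1) elk(c=4) cow(c=4) eel(c=6) dog(c=6) fox(c=6)]
  32. access dog: HIT, count now 7. Cache: [lemon(c=1) elk(c=4) cow(c=4) eel(c=6) fox(c=6) dog(c=7)]
  33. access eel: HIT, count now 7. Cache: [lemon(c=1) elk(c=4) cow(c=4) fox(c=6) dog(c=7) eel(c=7)]
Total: 24 hits, 9 misses, 3 evictions

Answer: cow dog eel elk fox lemon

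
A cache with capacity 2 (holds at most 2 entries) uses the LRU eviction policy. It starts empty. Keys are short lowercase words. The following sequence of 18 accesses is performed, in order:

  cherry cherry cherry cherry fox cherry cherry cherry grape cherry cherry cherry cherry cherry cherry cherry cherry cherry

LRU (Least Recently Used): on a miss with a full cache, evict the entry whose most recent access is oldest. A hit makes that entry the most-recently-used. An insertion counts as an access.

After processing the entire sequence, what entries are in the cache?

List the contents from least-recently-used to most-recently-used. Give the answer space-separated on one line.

LRU simulation (capacity=2):
  1. access cherry: MISS. Cache (LRU->MRU): [cherry]
  2. access cherry: HIT. Cache (LRU->MRU): [cherry]
  3. access cherry: HIT. Cache (LRU->MRU): [cherry]
  4. access cherry: HIT. Cache (LRU->MRU): [cherry]
  5. access fox: MISS. Cache (LRU->MRU): [cherry fox]
  6. access cherry: HIT. Cache (LRU->MRU): [fox cherry]
  7. access cherry: HIT. Cache (LRU->MRU): [fox cherry]
  8. access cherry: HIT. Cache (LRU->MRU): [fox cherry]
  9. access grape: MISS, evict fox. Cache (LRU->MRU): [cherry grape]
  10. access cherry: HIT. Cache (LRU->MRU): [grape cherry]
  11. access cherry: HIT. Cache (LRU->MRU): [grape cherry]
  12. access cherry: HIT. Cache (LRU->MRU): [grape cherry]
  13. access cherry: HIT. Cache (LRU->MRU): [grape cherry]
  14. access cherry: HIT. Cache (LRU->MRU): [grape cherry]
  15. access cherry: HIT. Cache (LRU->MRU): [grape cherry]
  16. access cherry: HIT. Cache (LRU->MRU): [grape cherry]
  17. access cherry: HIT. Cache (LRU->MRU): [grape cherry]
  18. access cherry: HIT. Cache (LRU->MRU): [grape cherry]
Total: 15 hits, 3 misses, 1 evictions

Answer: grape cherry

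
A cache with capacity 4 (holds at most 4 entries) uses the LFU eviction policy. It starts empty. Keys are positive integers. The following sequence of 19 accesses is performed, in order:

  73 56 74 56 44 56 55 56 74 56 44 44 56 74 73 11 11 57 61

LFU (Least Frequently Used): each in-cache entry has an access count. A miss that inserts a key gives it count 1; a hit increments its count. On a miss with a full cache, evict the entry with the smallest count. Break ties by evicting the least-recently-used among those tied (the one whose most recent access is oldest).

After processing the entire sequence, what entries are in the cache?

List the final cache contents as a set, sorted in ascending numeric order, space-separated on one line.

Answer: 44 56 61 74

Derivation:
LFU simulation (capacity=4):
  1. access 73: MISS. Cache: [73(c=1)]
  2. access 56: MISS. Cache: [73(c=1) 56(c=1)]
  3. access 74: MISS. Cache: [73(c=1) 56(c=1) 74(c=1)]
  4. access 56: HIT, count now 2. Cache: [73(c=1) 74(c=1) 56(c=2)]
  5. access 44: MISS. Cache: [73(c=1) 74(c=1) 44(c=1) 56(c=2)]
  6. access 56: HIT, count now 3. Cache: [73(c=1) 74(c=1) 44(c=1) 56(c=3)]
  7. access 55: MISS, evict 73(c=1). Cache: [74(c=1) 44(c=1) 55(c=1) 56(c=3)]
  8. access 56: HIT, count now 4. Cache: [74(c=1) 44(c=1) 55(c=1) 56(c=4)]
  9. access 74: HIT, count now 2. Cache: [44(c=1) 55(c=1) 74(c=2) 56(c=4)]
  10. access 56: HIT, count now 5. Cache: [44(c=1) 55(c=1) 74(c=2) 56(c=5)]
  11. access 44: HIT, count now 2. Cache: [55(c=1) 74(c=2) 44(c=2) 56(c=5)]
  12. access 44: HIT, count now 3. Cache: [55(c=1) 74(c=2) 44(c=3) 56(c=5)]
  13. access 56: HIT, count now 6. Cache: [55(c=1) 74(c=2) 44(c=3) 56(c=6)]
  14. access 74: HIT, count now 3. Cache: [55(c=1) 44(c=3) 74(c=3) 56(c=6)]
  15. access 73: MISS, evict 55(c=1). Cache: [73(c=1) 44(c=3) 74(c=3) 56(c=6)]
  16. access 11: MISS, evict 73(c=1). Cache: [11(c=1) 44(c=3) 74(c=3) 56(c=6)]
  17. access 11: HIT, count now 2. Cache: [11(c=2) 44(c=3) 74(c=3) 56(c=6)]
  18. access 57: MISS, evict 11(c=2). Cache: [57(c=1) 44(c=3) 74(c=3) 56(c=6)]
  19. access 61: MISS, evict 57(c=1). Cache: [61(c=1) 44(c=3) 74(c=3) 56(c=6)]
Total: 10 hits, 9 misses, 5 evictions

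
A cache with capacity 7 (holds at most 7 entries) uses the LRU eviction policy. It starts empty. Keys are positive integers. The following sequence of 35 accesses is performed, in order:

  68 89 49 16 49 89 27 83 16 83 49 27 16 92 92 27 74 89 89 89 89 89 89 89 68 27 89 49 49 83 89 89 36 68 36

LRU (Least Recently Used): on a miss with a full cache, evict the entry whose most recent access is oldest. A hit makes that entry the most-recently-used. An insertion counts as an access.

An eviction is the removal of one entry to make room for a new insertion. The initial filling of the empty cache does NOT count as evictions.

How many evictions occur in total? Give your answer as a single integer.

LRU simulation (capacity=7):
  1. access 68: MISS. Cache (LRU->MRU): [68]
  2. access 89: MISS. Cache (LRU->MRU): [68 89]
  3. access 49: MISS. Cache (LRU->MRU): [68 89 49]
  4. access 16: MISS. Cache (LRU->MRU): [68 89 49 16]
  5. access 49: HIT. Cache (LRU->MRU): [68 89 16 49]
  6. access 89: HIT. Cache (LRU->MRU): [68 16 49 89]
  7. access 27: MISS. Cache (LRU->MRU): [68 16 49 89 27]
  8. access 83: MISS. Cache (LRU->MRU): [68 16 49 89 27 83]
  9. access 16: HIT. Cache (LRU->MRU): [68 49 89 27 83 16]
  10. access 83: HIT. Cache (LRU->MRU): [68 49 89 27 16 83]
  11. access 49: HIT. Cache (LRU->MRU): [68 89 27 16 83 49]
  12. access 27: HIT. Cache (LRU->MRU): [68 89 16 83 49 27]
  13. access 16: HIT. Cache (LRU->MRU): [68 89 83 49 27 16]
  14. access 92: MISS. Cache (LRU->MRU): [68 89 83 49 27 16 92]
  15. access 92: HIT. Cache (LRU->MRU): [68 89 83 49 27 16 92]
  16. access 27: HIT. Cache (LRU->MRU): [68 89 83 49 16 92 27]
  17. access 74: MISS, evict 68. Cache (LRU->MRU): [89 83 49 16 92 27 74]
  18. access 89: HIT. Cache (LRU->MRU): [83 49 16 92 27 74 89]
  19. access 89: HIT. Cache (LRU->MRU): [83 49 16 92 27 74 89]
  20. access 89: HIT. Cache (LRU->MRU): [83 49 16 92 27 74 89]
  21. access 89: HIT. Cache (LRU->MRU): [83 49 16 92 27 74 89]
  22. access 89: HIT. Cache (LRU->MRU): [83 49 16 92 27 74 89]
  23. access 89: HIT. Cache (LRU->MRU): [83 49 16 92 27 74 89]
  24. access 89: HIT. Cache (LRU->MRU): [83 49 16 92 27 74 89]
  25. access 68: MISS, evict 83. Cache (LRU->MRU): [49 16 92 27 74 89 68]
  26. access 27: HIT. Cache (LRU->MRU): [49 16 92 74 89 68 27]
  27. access 89: HIT. Cache (LRU->MRU): [49 16 92 74 68 27 89]
  28. access 49: HIT. Cache (LRU->MRU): [16 92 74 68 27 89 49]
  29. access 49: HIT. Cache (LRU->MRU): [16 92 74 68 27 89 49]
  30. access 83: MISS, evict 16. Cache (LRU->MRU): [92 74 68 27 89 49 83]
  31. access 89: HIT. Cache (LRU->MRU): [92 74 68 27 49 83 89]
  32. access 89: HIT. Cache (LRU->MRU): [92 74 68 27 49 83 89]
  33. access 36: MISS, evict 92. Cache (LRU->MRU): [74 68 27 49 83 89 36]
  34. access 68: HIT. Cache (LRU->MRU): [74 27 49 83 89 36 68]
  35. access 36: HIT. Cache (LRU->MRU): [74 27 49 83 89 68 36]
Total: 24 hits, 11 misses, 4 evictions

Answer: 4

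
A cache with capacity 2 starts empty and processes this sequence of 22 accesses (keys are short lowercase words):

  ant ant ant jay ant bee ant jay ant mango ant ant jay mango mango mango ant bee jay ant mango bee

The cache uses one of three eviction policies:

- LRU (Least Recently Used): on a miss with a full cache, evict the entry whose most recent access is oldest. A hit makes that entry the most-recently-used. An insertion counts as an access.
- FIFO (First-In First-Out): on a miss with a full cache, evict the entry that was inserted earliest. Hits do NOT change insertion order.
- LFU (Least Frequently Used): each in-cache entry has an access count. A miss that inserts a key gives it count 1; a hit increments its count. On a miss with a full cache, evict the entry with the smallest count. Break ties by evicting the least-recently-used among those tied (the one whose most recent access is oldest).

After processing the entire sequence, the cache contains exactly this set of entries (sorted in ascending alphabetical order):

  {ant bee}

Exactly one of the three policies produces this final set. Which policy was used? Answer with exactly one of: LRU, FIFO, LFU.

Answer: LFU

Derivation:
Simulating under each policy and comparing final sets:
  LRU: final set = {bee mango} -> differs
  FIFO: final set = {bee mango} -> differs
  LFU: final set = {ant bee} -> MATCHES target
Only LFU produces the target set.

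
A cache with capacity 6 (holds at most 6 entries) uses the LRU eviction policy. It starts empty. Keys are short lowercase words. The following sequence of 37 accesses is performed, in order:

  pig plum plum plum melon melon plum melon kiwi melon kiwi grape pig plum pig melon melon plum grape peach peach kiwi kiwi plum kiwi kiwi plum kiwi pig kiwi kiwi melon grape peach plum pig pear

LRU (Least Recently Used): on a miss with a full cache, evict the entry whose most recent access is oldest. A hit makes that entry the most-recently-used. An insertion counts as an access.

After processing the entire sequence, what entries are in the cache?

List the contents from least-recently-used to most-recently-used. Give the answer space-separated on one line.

Answer: melon grape peach plum pig pear

Derivation:
LRU simulation (capacity=6):
  1. access pig: MISS. Cache (LRU->MRU): [pig]
  2. access plum: MISS. Cache (LRU->MRU): [pig plum]
  3. access plum: HIT. Cache (LRU->MRU): [pig plum]
  4. access plum: HIT. Cache (LRU->MRU): [pig plum]
  5. access melon: MISS. Cache (LRU->MRU): [pig plum melon]
  6. access melon: HIT. Cache (LRU->MRU): [pig plum melon]
  7. access plum: HIT. Cache (LRU->MRU): [pig melon plum]
  8. access melon: HIT. Cache (LRU->MRU): [pig plum melon]
  9. access kiwi: MISS. Cache (LRU->MRU): [pig plum melon kiwi]
  10. access melon: HIT. Cache (LRU->MRU): [pig plum kiwi melon]
  11. access kiwi: HIT. Cache (LRU->MRU): [pig plum melon kiwi]
  12. access grape: MISS. Cache (LRU->MRU): [pig plum melon kiwi grape]
  13. access pig: HIT. Cache (LRU->MRU): [plum melon kiwi grape pig]
  14. access plum: HIT. Cache (LRU->MRU): [melon kiwi grape pig plum]
  15. access pig: HIT. Cache (LRU->MRU): [melon kiwi grape plum pig]
  16. access melon: HIT. Cache (LRU->MRU): [kiwi grape plum pig melon]
  17. access melon: HIT. Cache (LRU->MRU): [kiwi grape plum pig melon]
  18. access plum: HIT. Cache (LRU->MRU): [kiwi grape pig melon plum]
  19. access grape: HIT. Cache (LRU->MRU): [kiwi pig melon plum grape]
  20. access peach: MISS. Cache (LRU->MRU): [kiwi pig melon plum grape peach]
  21. access peach: HIT. Cache (LRU->MRU): [kiwi pig melon plum grape peach]
  22. access kiwi: HIT. Cache (LRU->MRU): [pig melon plum grape peach kiwi]
  23. access kiwi: HIT. Cache (LRU->MRU): [pig melon plum grape peach kiwi]
  24. access plum: HIT. Cache (LRU->MRU): [pig melon grape peach kiwi plum]
  25. access kiwi: HIT. Cache (LRU->MRU): [pig melon grape peach plum kiwi]
  26. access kiwi: HIT. Cache (LRU->MRU): [pig melon grape peach plum kiwi]
  27. access plum: HIT. Cache (LRU->MRU): [pig melon grape peach kiwi plum]
  28. access kiwi: HIT. Cache (LRU->MRU): [pig melon grape peach plum kiwi]
  29. access pig: HIT. Cache (LRU->MRU): [melon grape peach plum kiwi pig]
  30. access kiwi: HIT. Cache (LRU->MRU): [melon grape peach plum pig kiwi]
  31. access kiwi: HIT. Cache (LRU->MRU): [melon grape peach plum pig kiwi]
  32. access melon: HIT. Cache (LRU->MRU): [grape peach plum pig kiwi melon]
  33. access grape: HIT. Cache (LRU->MRU): [peach plum pig kiwi melon grape]
  34. access peach: HIT. Cache (LRU->MRU): [plum pig kiwi melon grape peach]
  35. access plum: HIT. Cache (LRU->MRU): [pig kiwi melon grape peach plum]
  36. access pig: HIT. Cache (LRU->MRU): [kiwi melon grape peach plum pig]
  37. access pear: MISS, evict kiwi. Cache (LRU->MRU): [melon grape peach plum pig pear]
Total: 30 hits, 7 misses, 1 evictions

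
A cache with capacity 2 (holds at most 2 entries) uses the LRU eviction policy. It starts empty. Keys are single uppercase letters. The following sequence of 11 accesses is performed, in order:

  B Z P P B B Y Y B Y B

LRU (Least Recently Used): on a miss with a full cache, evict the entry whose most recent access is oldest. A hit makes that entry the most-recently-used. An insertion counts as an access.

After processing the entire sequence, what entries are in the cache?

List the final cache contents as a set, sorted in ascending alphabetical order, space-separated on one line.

Answer: B Y

Derivation:
LRU simulation (capacity=2):
  1. access B: MISS. Cache (LRU->MRU): [B]
  2. access Z: MISS. Cache (LRU->MRU): [B Z]
  3. access P: MISS, evict B. Cache (LRU->MRU): [Z P]
  4. access P: HIT. Cache (LRU->MRU): [Z P]
  5. access B: MISS, evict Z. Cache (LRU->MRU): [P B]
  6. access B: HIT. Cache (LRU->MRU): [P B]
  7. access Y: MISS, evict P. Cache (LRU->MRU): [B Y]
  8. access Y: HIT. Cache (LRU->MRU): [B Y]
  9. access B: HIT. Cache (LRU->MRU): [Y B]
  10. access Y: HIT. Cache (LRU->MRU): [B Y]
  11. access B: HIT. Cache (LRU->MRU): [Y B]
Total: 6 hits, 5 misses, 3 evictions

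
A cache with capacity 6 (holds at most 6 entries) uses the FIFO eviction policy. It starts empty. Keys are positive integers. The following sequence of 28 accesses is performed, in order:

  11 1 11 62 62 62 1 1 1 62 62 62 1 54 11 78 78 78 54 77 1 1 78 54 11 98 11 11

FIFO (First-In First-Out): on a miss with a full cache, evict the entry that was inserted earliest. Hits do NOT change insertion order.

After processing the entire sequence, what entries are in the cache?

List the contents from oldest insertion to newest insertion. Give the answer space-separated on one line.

FIFO simulation (capacity=6):
  1. access 11: MISS. Cache (old->new): [11]
  2. access 1: MISS. Cache (old->new): [11 1]
  3. access 11: HIT. Cache (old->new): [11 1]
  4. access 62: MISS. Cache (old->new): [11 1 62]
  5. access 62: HIT. Cache (old->new): [11 1 62]
  6. access 62: HIT. Cache (old->new): [11 1 62]
  7. access 1: HIT. Cache (old->new): [11 1 62]
  8. access 1: HIT. Cache (old->new): [11 1 62]
  9. access 1: HIT. Cache (old->new): [11 1 62]
  10. access 62: HIT. Cache (old->new): [11 1 62]
  11. access 62: HIT. Cache (old->new): [11 1 62]
  12. access 62: HIT. Cache (old->new): [11 1 62]
  13. access 1: HIT. Cache (old->new): [11 1 62]
  14. access 54: MISS. Cache (old->new): [11 1 62 54]
  15. access 11: HIT. Cache (old->new): [11 1 62 54]
  16. access 78: MISS. Cache (old->new): [11 1 62 54 78]
  17. access 78: HIT. Cache (old->new): [11 1 62 54 78]
  18. access 78: HIT. Cache (old->new): [11 1 62 54 78]
  19. access 54: HIT. Cache (old->new): [11 1 62 54 78]
  20. access 77: MISS. Cache (old->new): [11 1 62 54 78 77]
  21. access 1: HIT. Cache (old->new): [11 1 62 54 78 77]
  22. access 1: HIT. Cache (old->new): [11 1 62 54 78 77]
  23. access 78: HIT. Cache (old->new): [11 1 62 54 78 77]
  24. access 54: HIT. Cache (old->new): [11 1 62 54 78 77]
  25. access 11: HIT. Cache (old->new): [11 1 62 54 78 77]
  26. access 98: MISS, evict 11. Cache (old->new): [1 62 54 78 77 98]
  27. access 11: MISS, evict 1. Cache (old->new): [62 54 78 77 98 11]
  28. access 11: HIT. Cache (old->new): [62 54 78 77 98 11]
Total: 20 hits, 8 misses, 2 evictions

Answer: 62 54 78 77 98 11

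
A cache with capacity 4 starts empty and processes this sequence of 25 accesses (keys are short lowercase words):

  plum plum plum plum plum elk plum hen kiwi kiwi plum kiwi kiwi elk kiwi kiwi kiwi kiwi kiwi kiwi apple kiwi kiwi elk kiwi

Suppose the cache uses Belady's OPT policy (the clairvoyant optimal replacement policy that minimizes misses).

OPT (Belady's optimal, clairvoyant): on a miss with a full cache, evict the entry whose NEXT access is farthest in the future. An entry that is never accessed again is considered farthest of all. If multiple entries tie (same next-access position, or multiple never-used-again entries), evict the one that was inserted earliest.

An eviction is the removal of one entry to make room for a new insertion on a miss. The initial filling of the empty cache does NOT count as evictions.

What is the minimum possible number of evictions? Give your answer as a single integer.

OPT (Belady) simulation (capacity=4):
  1. access plum: MISS. Cache: [plum]
  2. access plum: HIT. Next use of plum: step 3. Cache: [plum]
  3. access plum: HIT. Next use of plum: step 4. Cache: [plum]
  4. access plum: HIT. Next use of plum: step 5. Cache: [plum]
  5. access plum: HIT. Next use of plum: step 7. Cache: [plum]
  6. access elk: MISS. Cache: [plum elk]
  7. access plum: HIT. Next use of plum: step 11. Cache: [plum elk]
  8. access hen: MISS. Cache: [plum elk hen]
  9. access kiwi: MISS. Cache: [plum elk hen kiwi]
  10. access kiwi: HIT. Next use of kiwi: step 12. Cache: [plum elk hen kiwi]
  11. access plum: HIT. Next use of plum: never. Cache: [plum elk hen kiwi]
  12. access kiwi: HIT. Next use of kiwi: step 13. Cache: [plum elk hen kiwi]
  13. access kiwi: HIT. Next use of kiwi: step 15. Cache: [plum elk hen kiwi]
  14. access elk: HIT. Next use of elk: step 24. Cache: [plum elk hen kiwi]
  15. access kiwi: HIT. Next use of kiwi: step 16. Cache: [plum elk hen kiwi]
  16. access kiwi: HIT. Next use of kiwi: step 17. Cache: [plum elk hen kiwi]
  17. access kiwi: HIT. Next use of kiwi: step 18. Cache: [plum elk hen kiwi]
  18. access kiwi: HIT. Next use of kiwi: step 19. Cache: [plum elk hen kiwi]
  19. access kiwi: HIT. Next use of kiwi: step 20. Cache: [plum elk hen kiwi]
  20. access kiwi: HIT. Next use of kiwi: step 22. Cache: [plum elk hen kiwi]
  21. access apple: MISS, evict plum (next use: never). Cache: [elk hen kiwi apple]
  22. access kiwi: HIT. Next use of kiwi: step 23. Cache: [elk hen kiwi apple]
  23. access kiwi: HIT. Next use of kiwi: step 25. Cache: [elk hen kiwi apple]
  24. access elk: HIT. Next use of elk: never. Cache: [elk hen kiwi apple]
  25. access kiwi: HIT. Next use of kiwi: never. Cache: [elk hen kiwi apple]
Total: 20 hits, 5 misses, 1 evictions

Answer: 1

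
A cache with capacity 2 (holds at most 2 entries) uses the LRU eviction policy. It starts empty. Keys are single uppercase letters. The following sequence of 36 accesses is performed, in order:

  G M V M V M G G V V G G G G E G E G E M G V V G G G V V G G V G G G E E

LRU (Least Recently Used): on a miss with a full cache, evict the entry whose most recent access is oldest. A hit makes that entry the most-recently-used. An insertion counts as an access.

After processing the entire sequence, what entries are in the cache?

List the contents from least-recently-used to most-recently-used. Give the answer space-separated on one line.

LRU simulation (capacity=2):
  1. access G: MISS. Cache (LRU->MRU): [G]
  2. access M: MISS. Cache (LRU->MRU): [G M]
  3. access V: MISS, evict G. Cache (LRU->MRU): [M V]
  4. access M: HIT. Cache (LRU->MRU): [V M]
  5. access V: HIT. Cache (LRU->MRU): [M V]
  6. access M: HIT. Cache (LRU->MRU): [V M]
  7. access G: MISS, evict V. Cache (LRU->MRU): [M G]
  8. access G: HIT. Cache (LRU->MRU): [M G]
  9. access V: MISS, evict M. Cache (LRU->MRU): [G V]
  10. access V: HIT. Cache (LRU->MRU): [G V]
  11. access G: HIT. Cache (LRU->MRU): [V G]
  12. access G: HIT. Cache (LRU->MRU): [V G]
  13. access G: HIT. Cache (LRU->MRU): [V G]
  14. access G: HIT. Cache (LRU->MRU): [V G]
  15. access E: MISS, evict V. Cache (LRU->MRU): [G E]
  16. access G: HIT. Cache (LRU->MRU): [E G]
  17. access E: HIT. Cache (LRU->MRU): [G E]
  18. access G: HIT. Cache (LRU->MRU): [E G]
  19. access E: HIT. Cache (LRU->MRU): [G E]
  20. access M: MISS, evict G. Cache (LRU->MRU): [E M]
  21. access G: MISS, evict E. Cache (LRU->MRU): [M G]
  22. access V: MISS, evict M. Cache (LRU->MRU): [G V]
  23. access V: HIT. Cache (LRU->MRU): [G V]
  24. access G: HIT. Cache (LRU->MRU): [V G]
  25. access G: HIT. Cache (LRU->MRU): [V G]
  26. access G: HIT. Cache (LRU->MRU): [V G]
  27. access V: HIT. Cache (LRU->MRU): [G V]
  28. access V: HIT. Cache (LRU->MRU): [G V]
  29. access G: HIT. Cache (LRU->MRU): [V G]
  30. access G: HIT. Cache (LRU->MRU): [V G]
  31. access V: HIT. Cache (LRU->MRU): [G V]
  32. access G: HIT. Cache (LRU->MRU): [V G]
  33. access G: HIT. Cache (LRU->MRU): [V G]
  34. access G: HIT. Cache (LRU->MRU): [V G]
  35. access E: MISS, evict V. Cache (LRU->MRU): [G E]
  36. access E: HIT. Cache (LRU->MRU): [G E]
Total: 26 hits, 10 misses, 8 evictions

Answer: G E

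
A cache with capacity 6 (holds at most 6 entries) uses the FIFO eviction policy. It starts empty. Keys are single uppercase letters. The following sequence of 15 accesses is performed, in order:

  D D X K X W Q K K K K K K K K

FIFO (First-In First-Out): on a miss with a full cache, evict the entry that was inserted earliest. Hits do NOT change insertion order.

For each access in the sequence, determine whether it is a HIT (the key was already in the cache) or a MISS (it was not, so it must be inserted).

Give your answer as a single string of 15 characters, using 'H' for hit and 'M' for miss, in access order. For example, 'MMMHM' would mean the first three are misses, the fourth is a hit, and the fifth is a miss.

Answer: MHMMHMMHHHHHHHH

Derivation:
FIFO simulation (capacity=6):
  1. access D: MISS. Cache (old->new): [D]
  2. access D: HIT. Cache (old->new): [D]
  3. access X: MISS. Cache (old->new): [D X]
  4. access K: MISS. Cache (old->new): [D X K]
  5. access X: HIT. Cache (old->new): [D X K]
  6. access W: MISS. Cache (old->new): [D X K W]
  7. access Q: MISS. Cache (old->new): [D X K W Q]
  8. access K: HIT. Cache (old->new): [D X K W Q]
  9. access K: HIT. Cache (old->new): [D X K W Q]
  10. access K: HIT. Cache (old->new): [D X K W Q]
  11. access K: HIT. Cache (old->new): [D X K W Q]
  12. access K: HIT. Cache (old->new): [D X K W Q]
  13. access K: HIT. Cache (old->new): [D X K W Q]
  14. access K: HIT. Cache (old->new): [D X K W Q]
  15. access K: HIT. Cache (old->new): [D X K W Q]
Total: 10 hits, 5 misses, 0 evictions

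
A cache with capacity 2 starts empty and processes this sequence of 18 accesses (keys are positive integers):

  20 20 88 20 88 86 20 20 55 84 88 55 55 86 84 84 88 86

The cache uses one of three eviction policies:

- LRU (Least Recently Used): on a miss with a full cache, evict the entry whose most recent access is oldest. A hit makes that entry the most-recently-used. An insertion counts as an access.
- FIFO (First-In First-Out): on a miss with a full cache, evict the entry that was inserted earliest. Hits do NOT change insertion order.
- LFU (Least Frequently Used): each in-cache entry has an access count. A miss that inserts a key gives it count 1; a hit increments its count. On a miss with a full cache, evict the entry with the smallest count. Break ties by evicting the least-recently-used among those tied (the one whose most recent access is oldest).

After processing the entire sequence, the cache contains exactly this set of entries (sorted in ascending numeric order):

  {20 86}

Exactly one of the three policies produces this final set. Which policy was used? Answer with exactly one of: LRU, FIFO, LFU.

Answer: LFU

Derivation:
Simulating under each policy and comparing final sets:
  LRU: final set = {86 88} -> differs
  FIFO: final set = {86 88} -> differs
  LFU: final set = {20 86} -> MATCHES target
Only LFU produces the target set.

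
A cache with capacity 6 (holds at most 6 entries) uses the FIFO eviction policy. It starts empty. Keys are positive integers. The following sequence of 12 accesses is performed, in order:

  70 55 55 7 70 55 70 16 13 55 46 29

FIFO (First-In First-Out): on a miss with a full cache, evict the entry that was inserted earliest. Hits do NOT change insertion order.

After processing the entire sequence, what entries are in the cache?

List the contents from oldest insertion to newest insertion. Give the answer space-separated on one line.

FIFO simulation (capacity=6):
  1. access 70: MISS. Cache (old->new): [70]
  2. access 55: MISS. Cache (old->new): [70 55]
  3. access 55: HIT. Cache (old->new): [70 55]
  4. access 7: MISS. Cache (old->new): [70 55 7]
  5. access 70: HIT. Cache (old->new): [70 55 7]
  6. access 55: HIT. Cache (old->new): [70 55 7]
  7. access 70: HIT. Cache (old->new): [70 55 7]
  8. access 16: MISS. Cache (old->new): [70 55 7 16]
  9. access 13: MISS. Cache (old->new): [70 55 7 16 13]
  10. access 55: HIT. Cache (old->new): [70 55 7 16 13]
  11. access 46: MISS. Cache (old->new): [70 55 7 16 13 46]
  12. access 29: MISS, evict 70. Cache (old->new): [55 7 16 13 46 29]
Total: 5 hits, 7 misses, 1 evictions

Answer: 55 7 16 13 46 29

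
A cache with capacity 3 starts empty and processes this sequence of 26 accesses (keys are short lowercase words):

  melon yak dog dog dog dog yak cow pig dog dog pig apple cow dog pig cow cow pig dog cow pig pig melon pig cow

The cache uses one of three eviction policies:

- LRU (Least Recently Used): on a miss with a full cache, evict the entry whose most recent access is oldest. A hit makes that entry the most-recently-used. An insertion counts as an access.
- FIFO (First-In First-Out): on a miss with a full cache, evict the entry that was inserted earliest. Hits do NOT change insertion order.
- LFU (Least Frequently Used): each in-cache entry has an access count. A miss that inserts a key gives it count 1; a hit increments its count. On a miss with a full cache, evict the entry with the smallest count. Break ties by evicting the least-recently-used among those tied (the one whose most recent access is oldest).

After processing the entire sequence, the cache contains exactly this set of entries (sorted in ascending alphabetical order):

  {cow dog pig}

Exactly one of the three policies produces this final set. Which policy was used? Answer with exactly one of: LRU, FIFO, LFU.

Answer: LFU

Derivation:
Simulating under each policy and comparing final sets:
  LRU: final set = {cow melon pig} -> differs
  FIFO: final set = {cow melon pig} -> differs
  LFU: final set = {cow dog pig} -> MATCHES target
Only LFU produces the target set.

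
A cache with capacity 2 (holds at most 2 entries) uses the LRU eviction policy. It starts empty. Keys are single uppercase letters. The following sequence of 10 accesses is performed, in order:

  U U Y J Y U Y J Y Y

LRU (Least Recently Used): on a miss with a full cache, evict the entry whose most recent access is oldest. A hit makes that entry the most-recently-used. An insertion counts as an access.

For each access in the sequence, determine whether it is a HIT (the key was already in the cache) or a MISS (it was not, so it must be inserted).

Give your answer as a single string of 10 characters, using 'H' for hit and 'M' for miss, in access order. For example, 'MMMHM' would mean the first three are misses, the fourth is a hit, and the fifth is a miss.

Answer: MHMMHMHMHH

Derivation:
LRU simulation (capacity=2):
  1. access U: MISS. Cache (LRU->MRU): [U]
  2. access U: HIT. Cache (LRU->MRU): [U]
  3. access Y: MISS. Cache (LRU->MRU): [U Y]
  4. access J: MISS, evict U. Cache (LRU->MRU): [Y J]
  5. access Y: HIT. Cache (LRU->MRU): [J Y]
  6. access U: MISS, evict J. Cache (LRU->MRU): [Y U]
  7. access Y: HIT. Cache (LRU->MRU): [U Y]
  8. access J: MISS, evict U. Cache (LRU->MRU): [Y J]
  9. access Y: HIT. Cache (LRU->MRU): [J Y]
  10. access Y: HIT. Cache (LRU->MRU): [J Y]
Total: 5 hits, 5 misses, 3 evictions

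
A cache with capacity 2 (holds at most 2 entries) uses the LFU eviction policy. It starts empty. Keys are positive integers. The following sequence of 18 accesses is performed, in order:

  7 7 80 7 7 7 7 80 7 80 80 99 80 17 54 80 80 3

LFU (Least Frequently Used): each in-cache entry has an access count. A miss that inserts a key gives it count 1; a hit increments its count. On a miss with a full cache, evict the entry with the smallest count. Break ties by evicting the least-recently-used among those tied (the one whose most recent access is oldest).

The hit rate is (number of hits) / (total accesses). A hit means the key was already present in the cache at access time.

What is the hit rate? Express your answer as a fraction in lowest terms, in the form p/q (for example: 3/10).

LFU simulation (capacity=2):
  1. access 7: MISS. Cache: [7(c=1)]
  2. access 7: HIT, count now 2. Cache: [7(c=2)]
  3. access 80: MISS. Cache: [80(c=1) 7(c=2)]
  4. access 7: HIT, count now 3. Cache: [80(c=1) 7(c=3)]
  5. access 7: HIT, count now 4. Cache: [80(c=1) 7(c=4)]
  6. access 7: HIT, count now 5. Cache: [80(c=1) 7(c=5)]
  7. access 7: HIT, count now 6. Cache: [80(c=1) 7(c=6)]
  8. access 80: HIT, count now 2. Cache: [80(c=2) 7(c=6)]
  9. access 7: HIT, count now 7. Cache: [80(c=2) 7(c=7)]
  10. access 80: HIT, count now 3. Cache: [80(c=3) 7(c=7)]
  11. access 80: HIT, count now 4. Cache: [80(c=4) 7(c=7)]
  12. access 99: MISS, evict 80(c=4). Cache: [99(c=1) 7(c=7)]
  13. access 80: MISS, evict 99(c=1). Cache: [80(c=1) 7(c=7)]
  14. access 17: MISS, evict 80(c=1). Cache: [17(c=1) 7(c=7)]
  15. access 54: MISS, evict 17(c=1). Cache: [54(c=1) 7(c=7)]
  16. access 80: MISS, evict 54(c=1). Cache: [80(c=1) 7(c=7)]
  17. access 80: HIT, count now 2. Cache: [80(c=2) 7(c=7)]
  18. access 3: MISS, evict 80(c=2). Cache: [3(c=1) 7(c=7)]
Total: 10 hits, 8 misses, 6 evictions

Hit rate = 10/18 = 5/9

Answer: 5/9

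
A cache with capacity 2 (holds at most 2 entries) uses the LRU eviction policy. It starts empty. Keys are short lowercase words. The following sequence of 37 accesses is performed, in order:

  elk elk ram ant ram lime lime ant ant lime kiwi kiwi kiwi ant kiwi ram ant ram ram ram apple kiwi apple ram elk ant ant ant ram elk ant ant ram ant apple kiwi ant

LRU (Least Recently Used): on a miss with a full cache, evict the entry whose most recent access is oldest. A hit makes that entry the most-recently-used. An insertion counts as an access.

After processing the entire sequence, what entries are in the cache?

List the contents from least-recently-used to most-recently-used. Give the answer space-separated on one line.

LRU simulation (capacity=2):
  1. access elk: MISS. Cache (LRU->MRU): [elk]
  2. access elk: HIT. Cache (LRU->MRU): [elk]
  3. access ram: MISS. Cache (LRU->MRU): [elk ram]
  4. access ant: MISS, evict elk. Cache (LRU->MRU): [ram ant]
  5. access ram: HIT. Cache (LRU->MRU): [ant ram]
  6. access lime: MISS, evict ant. Cache (LRU->MRU): [ram lime]
  7. access lime: HIT. Cache (LRU->MRU): [ram lime]
  8. access ant: MISS, evict ram. Cache (LRU->MRU): [lime ant]
  9. access ant: HIT. Cache (LRU->MRU): [lime ant]
  10. access lime: HIT. Cache (LRU->MRU): [ant lime]
  11. access kiwi: MISS, evict ant. Cache (LRU->MRU): [lime kiwi]
  12. access kiwi: HIT. Cache (LRU->MRU): [lime kiwi]
  13. access kiwi: HIT. Cache (LRU->MRU): [lime kiwi]
  14. access ant: MISS, evict lime. Cache (LRU->MRU): [kiwi ant]
  15. access kiwi: HIT. Cache (LRU->MRU): [ant kiwi]
  16. access ram: MISS, evict ant. Cache (LRU->MRU): [kiwi ram]
  17. access ant: MISS, evict kiwi. Cache (LRU->MRU): [ram ant]
  18. access ram: HIT. Cache (LRU->MRU): [ant ram]
  19. access ram: HIT. Cache (LRU->MRU): [ant ram]
  20. access ram: HIT. Cache (LRU->MRU): [ant ram]
  21. access apple: MISS, evict ant. Cache (LRU->MRU): [ram apple]
  22. access kiwi: MISS, evict ram. Cache (LRU->MRU): [apple kiwi]
  23. access apple: HIT. Cache (LRU->MRU): [kiwi apple]
  24. access ram: MISS, evict kiwi. Cache (LRU->MRU): [apple ram]
  25. access elk: MISS, evict apple. Cache (LRU->MRU): [ram elk]
  26. access ant: MISS, evict ram. Cache (LRU->MRU): [elk ant]
  27. access ant: HIT. Cache (LRU->MRU): [elk ant]
  28. access ant: HIT. Cache (LRU->MRU): [elk ant]
  29. access ram: MISS, evict elk. Cache (LRU->MRU): [ant ram]
  30. access elk: MISS, evict ant. Cache (LRU->MRU): [ram elk]
  31. access ant: MISS, evict ram. Cache (LRU->MRU): [elk ant]
  32. access ant: HIT. Cache (LRU->MRU): [elk ant]
  33. access ram: MISS, evict elk. Cache (LRU->MRU): [ant ram]
  34. access ant: HIT. Cache (LRU->MRU): [ram ant]
  35. access apple: MISS, evict ram. Cache (LRU->MRU): [ant apple]
  36. access kiwi: MISS, evict ant. Cache (LRU->MRU): [apple kiwi]
  37. access ant: MISS, evict apple. Cache (LRU->MRU): [kiwi ant]
Total: 16 hits, 21 misses, 19 evictions

Answer: kiwi ant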